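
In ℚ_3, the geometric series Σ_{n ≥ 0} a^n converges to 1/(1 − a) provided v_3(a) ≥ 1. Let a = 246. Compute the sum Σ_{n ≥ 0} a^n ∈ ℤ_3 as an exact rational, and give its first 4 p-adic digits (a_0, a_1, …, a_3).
Σ a^n = 1/(1 − a) = -1/245;  first 4 digits = (1, 1, 1, 1)

v_3(a) = 1 ≥ 1, so the series converges in ℤ_3 to 1/(1 − a) = 1/(1 − 246) = -1/245. Expand this rational in ℤ_3: compute digits iteratively via d_i = x_i mod 3, x_{i+1} = (x_i − d_i)/3. The first 4 digits are (1, 1, 1, 1).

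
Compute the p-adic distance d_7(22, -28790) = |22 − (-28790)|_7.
d_7(22, -28790) = 1/2401

Step 1 — x − y = 22 − (-28790) = 28812. Step 2 — v_7(28812) = 4 (factor: 28812 = (7^4 · 12); the sign does not affect v_p). Step 3 — |x − y|_7 = 7^{-4} = 1/2401.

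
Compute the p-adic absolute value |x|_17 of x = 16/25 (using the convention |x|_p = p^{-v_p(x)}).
|16/25|_17 = 1

Step 1 — compute v_17(x) by factoring powers of 17 out of the numerator and denominator: v_17(16/25) = 0. Step 2 — apply |x|_p = p^{-v_p(x)} = 17^{0} = 1.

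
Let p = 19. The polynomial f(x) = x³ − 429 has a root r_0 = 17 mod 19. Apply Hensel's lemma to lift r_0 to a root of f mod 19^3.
r_2 = 245 (mod 6859)

Hensel: r_{i+1} = r_i − f(r_i)/f′(r_i) mod 19^{i+2}, where f′(x) = 3x². Iterate:
  r_0 = 17 (mod 19)
  r_1 = 245 (mod 361)
  r_2 = 245 (mod 6859)
Final: r = 245 with f(r) ≡ 0 mod 19^3.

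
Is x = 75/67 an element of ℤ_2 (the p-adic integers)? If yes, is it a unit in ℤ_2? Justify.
x ∈ ℤ_2^× (unit); v_2(x) = 0

ℤ_2 = {x ∈ ℚ_2 : v_2(x) ≥ 0} and ℤ_2^× = {x ∈ ℤ_2 : v_2(x) = 0}. Here v_2(75/67) = v_2(num) − v_2(den) = 0; compare against these criteria.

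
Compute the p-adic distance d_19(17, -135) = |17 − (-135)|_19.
d_19(17, -135) = 1/19

Step 1 — x − y = 17 − (-135) = 152. Step 2 — v_19(152) = 1 (factor: 152 = (19^1 · 8); the sign does not affect v_p). Step 3 — |x − y|_19 = 19^{-1} = 1/19.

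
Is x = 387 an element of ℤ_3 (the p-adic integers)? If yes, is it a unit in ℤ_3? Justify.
x ∈ ℤ_3 but not a unit; v_3(x) = 2 > 0

ℤ_3 = {x ∈ ℚ_3 : v_3(x) ≥ 0} and ℤ_3^× = {x ∈ ℤ_3 : v_3(x) = 0}. Here v_3(387) = v_3(num) − v_3(den) = 2; compare against these criteria.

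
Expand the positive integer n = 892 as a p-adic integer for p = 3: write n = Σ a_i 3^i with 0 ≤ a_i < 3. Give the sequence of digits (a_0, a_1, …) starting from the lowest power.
(a_0, a_1, …) = (1, 0, 0, 0, 2, 0, 1)

Repeated division by 3 gives the digits low-to-high: 892 = 1 + 2·3^4 + 1·3^6. Digit sequence: (1, 0, 0, 0, 2, 0, 1).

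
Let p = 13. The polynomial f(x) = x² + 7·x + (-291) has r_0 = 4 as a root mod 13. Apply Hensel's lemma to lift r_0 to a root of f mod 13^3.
r_2 = 212 (mod 2197)

Hensel: r_{i+1} = r_i − f(r_i)·(f′(r_i))^{-1} mod 13^{i+2}, f′(x) = 2x + 7. Iterate:
  r_0 = 4 (mod 13)
  r_1 = 43 (mod 169)
  r_2 = 212 (mod 2197)
Final: r = 212 satisfies f(r) ≡ 0 mod 13^3.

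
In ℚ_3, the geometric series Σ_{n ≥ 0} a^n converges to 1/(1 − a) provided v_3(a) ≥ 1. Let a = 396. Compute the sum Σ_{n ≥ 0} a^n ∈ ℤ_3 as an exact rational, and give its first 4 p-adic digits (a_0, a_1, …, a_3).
Σ a^n = 1/(1 − a) = -1/395;  first 4 digits = (1, 0, 2, 2)

v_3(a) = 2 ≥ 1, so the series converges in ℤ_3 to 1/(1 − a) = 1/(1 − 396) = -1/395. Expand this rational in ℤ_3: compute digits iteratively via d_i = x_i mod 3, x_{i+1} = (x_i − d_i)/3. The first 4 digits are (1, 0, 2, 2).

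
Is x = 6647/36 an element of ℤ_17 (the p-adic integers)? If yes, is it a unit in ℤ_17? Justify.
x ∈ ℤ_17 but not a unit; v_17(x) = 2 > 0

ℤ_17 = {x ∈ ℚ_17 : v_17(x) ≥ 0} and ℤ_17^× = {x ∈ ℤ_17 : v_17(x) = 0}. Here v_17(6647/36) = v_17(num) − v_17(den) = 2; compare against these criteria.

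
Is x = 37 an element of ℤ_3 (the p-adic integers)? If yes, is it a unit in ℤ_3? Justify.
x ∈ ℤ_3^× (unit); v_3(x) = 0

ℤ_3 = {x ∈ ℚ_3 : v_3(x) ≥ 0} and ℤ_3^× = {x ∈ ℤ_3 : v_3(x) = 0}. Here v_3(37) = v_3(num) − v_3(den) = 0; compare against these criteria.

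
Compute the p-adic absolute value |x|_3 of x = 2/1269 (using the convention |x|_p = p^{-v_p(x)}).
|2/1269|_3 = 27

Step 1 — compute v_3(x) by factoring powers of 3 out of the numerator and denominator: v_3(2/1269) = -3. Step 2 — apply |x|_p = p^{-v_p(x)} = 3^{3} = 27.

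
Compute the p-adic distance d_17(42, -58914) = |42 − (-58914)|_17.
d_17(42, -58914) = 1/4913

Step 1 — x − y = 42 − (-58914) = 58956. Step 2 — v_17(58956) = 3 (factor: 58956 = (17^3 · 12); the sign does not affect v_p). Step 3 — |x − y|_17 = 17^{-3} = 1/4913.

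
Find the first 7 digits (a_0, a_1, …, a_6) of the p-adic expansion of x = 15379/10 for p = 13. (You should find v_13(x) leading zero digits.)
(a_0, …, a_6) = (0, 0, 0, 2, 9, 11, 3)

v_13(15379/10) = 3, so a_0 = ... = a_2 = 0. Factor out: x = 13^3 · u with u = 7/10 a unit in ℤ_13. Expand u iteratively via a_{v+i} = u_i mod 13, u_{i+1} = (u_i − a_{v+i})/13:
  u_0 = 7/10;  a_3 = 2;  u_1 = (u_0 − 2)/13 = -1/10
  u_1 = -1/10;  a_4 = 9;  u_2 = (u_1 − 9)/13 = -7/10
  u_2 = -7/10;  a_5 = 11;  u_3 = (u_2 − 11)/13 = -9/10
  u_3 = -9/10;  a_6 = 3;  u_4 = (u_3 − 3)/13 = -3/10
Digits: (0, 0, 0, 2, 9, 11, 3).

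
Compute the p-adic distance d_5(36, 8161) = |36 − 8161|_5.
d_5(36, 8161) = 1/625

Step 1 — x − y = 36 − 8161 = -8125. Step 2 — v_5(-8125) = 4 (factor: -8125 = −(5^4 · 13); the sign does not affect v_p). Step 3 — |x − y|_5 = 5^{-4} = 1/625.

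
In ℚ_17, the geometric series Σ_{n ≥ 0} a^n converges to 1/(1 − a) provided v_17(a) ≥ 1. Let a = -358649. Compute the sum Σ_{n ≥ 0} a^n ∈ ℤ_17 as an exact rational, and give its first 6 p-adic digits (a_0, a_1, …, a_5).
Σ a^n = 1/(1 − a) = 1/358650;  first 6 digits = (1, 0, 0, 12, 12, 16)

v_17(a) = 3 ≥ 1, so the series converges in ℤ_17 to 1/(1 − a) = 1/(1 − (-358649)) = 1/358650. Expand this rational in ℤ_17: compute digits iteratively via d_i = x_i mod 17, x_{i+1} = (x_i − d_i)/17. The first 6 digits are (1, 0, 0, 12, 12, 16).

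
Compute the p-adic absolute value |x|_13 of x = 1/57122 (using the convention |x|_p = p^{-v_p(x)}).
|1/57122|_13 = 28561

Step 1 — compute v_13(x) by factoring powers of 13 out of the numerator and denominator: v_13(1/57122) = -4. Step 2 — apply |x|_p = p^{-v_p(x)} = 13^{4} = 28561.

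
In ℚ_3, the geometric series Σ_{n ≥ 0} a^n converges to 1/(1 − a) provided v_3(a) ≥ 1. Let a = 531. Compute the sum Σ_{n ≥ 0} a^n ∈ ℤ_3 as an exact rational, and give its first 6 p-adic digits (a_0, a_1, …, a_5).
Σ a^n = 1/(1 − a) = -1/530;  first 6 digits = (1, 0, 2, 1, 1, 1)

v_3(a) = 2 ≥ 1, so the series converges in ℤ_3 to 1/(1 − a) = 1/(1 − 531) = -1/530. Expand this rational in ℤ_3: compute digits iteratively via d_i = x_i mod 3, x_{i+1} = (x_i − d_i)/3. The first 6 digits are (1, 0, 2, 1, 1, 1).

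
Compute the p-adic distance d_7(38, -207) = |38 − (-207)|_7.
d_7(38, -207) = 1/49

Step 1 — x − y = 38 − (-207) = 245. Step 2 — v_7(245) = 2 (factor: 245 = (7^2 · 5); the sign does not affect v_p). Step 3 — |x − y|_7 = 7^{-2} = 1/49.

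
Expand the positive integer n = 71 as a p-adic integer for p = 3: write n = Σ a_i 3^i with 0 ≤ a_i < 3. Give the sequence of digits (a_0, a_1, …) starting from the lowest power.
(a_0, a_1, …) = (2, 2, 1, 2)

Repeated division by 3 gives the digits low-to-high: 71 = 2 + 2·3^1 + 1·3^2 + 2·3^3. Digit sequence: (2, 2, 1, 2).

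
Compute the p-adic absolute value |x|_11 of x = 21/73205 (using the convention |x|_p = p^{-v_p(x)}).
|21/73205|_11 = 14641

Step 1 — compute v_11(x) by factoring powers of 11 out of the numerator and denominator: v_11(21/73205) = -4. Step 2 — apply |x|_p = p^{-v_p(x)} = 11^{4} = 14641.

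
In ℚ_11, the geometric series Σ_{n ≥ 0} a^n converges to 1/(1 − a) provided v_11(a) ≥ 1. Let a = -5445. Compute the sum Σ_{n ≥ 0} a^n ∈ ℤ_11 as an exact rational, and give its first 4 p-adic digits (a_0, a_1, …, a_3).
Σ a^n = 1/(1 − a) = 1/5446;  first 4 digits = (1, 0, 10, 6)

v_11(a) = 2 ≥ 1, so the series converges in ℤ_11 to 1/(1 − a) = 1/(1 − (-5445)) = 1/5446. Expand this rational in ℤ_11: compute digits iteratively via d_i = x_i mod 11, x_{i+1} = (x_i − d_i)/11. The first 4 digits are (1, 0, 10, 6).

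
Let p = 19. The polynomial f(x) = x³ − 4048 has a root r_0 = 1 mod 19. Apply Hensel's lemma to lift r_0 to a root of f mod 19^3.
r_2 = 6043 (mod 6859)

Hensel: r_{i+1} = r_i − f(r_i)/f′(r_i) mod 19^{i+2}, where f′(x) = 3x². Iterate:
  r_0 = 1 (mod 19)
  r_1 = 267 (mod 361)
  r_2 = 6043 (mod 6859)
Final: r = 6043 with f(r) ≡ 0 mod 19^3.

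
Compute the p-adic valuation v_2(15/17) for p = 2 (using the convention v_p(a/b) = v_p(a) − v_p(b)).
v_2(15/17) = 0

Factor powers of 2 from the numerator and denominator of the reduced fraction: 15 = 2^0 · 15 and 17 = 2^0 · 17. Apply v_p(a/b) = v_p(a) − v_p(b): v_2(15/17) = 0 − 0 = 0.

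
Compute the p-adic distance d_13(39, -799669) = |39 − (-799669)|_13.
d_13(39, -799669) = 1/28561

Step 1 — x − y = 39 − (-799669) = 799708. Step 2 — v_13(799708) = 4 (factor: 799708 = (13^4 · 28); the sign does not affect v_p). Step 3 — |x − y|_13 = 13^{-4} = 1/28561.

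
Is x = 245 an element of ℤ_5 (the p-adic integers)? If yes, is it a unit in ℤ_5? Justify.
x ∈ ℤ_5 but not a unit; v_5(x) = 1 > 0

ℤ_5 = {x ∈ ℚ_5 : v_5(x) ≥ 0} and ℤ_5^× = {x ∈ ℤ_5 : v_5(x) = 0}. Here v_5(245) = v_5(num) − v_5(den) = 1; compare against these criteria.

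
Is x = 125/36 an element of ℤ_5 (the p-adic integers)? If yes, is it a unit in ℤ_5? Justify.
x ∈ ℤ_5 but not a unit; v_5(x) = 3 > 0

ℤ_5 = {x ∈ ℚ_5 : v_5(x) ≥ 0} and ℤ_5^× = {x ∈ ℤ_5 : v_5(x) = 0}. Here v_5(125/36) = v_5(num) − v_5(den) = 3; compare against these criteria.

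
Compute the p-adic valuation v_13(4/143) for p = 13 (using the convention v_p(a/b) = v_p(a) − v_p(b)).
v_13(4/143) = -1

Factor powers of 13 from the numerator and denominator of the reduced fraction: 4 = 13^0 · 4 and 143 = 13^1 · 11. Apply v_p(a/b) = v_p(a) − v_p(b): v_13(4/143) = 0 − 1 = -1.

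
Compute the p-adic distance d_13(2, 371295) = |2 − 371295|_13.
d_13(2, 371295) = 1/371293

Step 1 — x − y = 2 − 371295 = -371293. Step 2 — v_13(-371293) = 5 (factor: -371293 = −(13^5 · 1); the sign does not affect v_p). Step 3 — |x − y|_13 = 13^{-5} = 1/371293.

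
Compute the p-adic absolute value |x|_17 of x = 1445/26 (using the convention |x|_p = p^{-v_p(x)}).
|1445/26|_17 = 1/289

Step 1 — compute v_17(x) by factoring powers of 17 out of the numerator and denominator: v_17(1445/26) = 2. Step 2 — apply |x|_p = p^{-v_p(x)} = 17^{-2} = 1/289.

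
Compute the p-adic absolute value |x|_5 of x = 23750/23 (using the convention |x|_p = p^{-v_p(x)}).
|23750/23|_5 = 1/625

Step 1 — compute v_5(x) by factoring powers of 5 out of the numerator and denominator: v_5(23750/23) = 4. Step 2 — apply |x|_p = p^{-v_p(x)} = 5^{-4} = 1/625.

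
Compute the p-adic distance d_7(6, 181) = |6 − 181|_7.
d_7(6, 181) = 1/7

Step 1 — x − y = 6 − 181 = -175. Step 2 — v_7(-175) = 1 (factor: -175 = −(7^1 · 25); the sign does not affect v_p). Step 3 — |x − y|_7 = 7^{-1} = 1/7.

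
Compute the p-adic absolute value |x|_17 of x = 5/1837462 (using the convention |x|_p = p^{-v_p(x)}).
|5/1837462|_17 = 83521

Step 1 — compute v_17(x) by factoring powers of 17 out of the numerator and denominator: v_17(5/1837462) = -4. Step 2 — apply |x|_p = p^{-v_p(x)} = 17^{4} = 83521.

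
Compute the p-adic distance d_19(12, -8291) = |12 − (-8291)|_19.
d_19(12, -8291) = 1/361

Step 1 — x − y = 12 − (-8291) = 8303. Step 2 — v_19(8303) = 2 (factor: 8303 = (19^2 · 23); the sign does not affect v_p). Step 3 — |x − y|_19 = 19^{-2} = 1/361.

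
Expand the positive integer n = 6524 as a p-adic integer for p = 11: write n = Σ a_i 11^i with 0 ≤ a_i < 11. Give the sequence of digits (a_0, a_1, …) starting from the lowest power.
(a_0, a_1, …) = (1, 10, 9, 4)

Repeated division by 11 gives the digits low-to-high: 6524 = 1 + 10·11^1 + 9·11^2 + 4·11^3. Digit sequence: (1, 10, 9, 4).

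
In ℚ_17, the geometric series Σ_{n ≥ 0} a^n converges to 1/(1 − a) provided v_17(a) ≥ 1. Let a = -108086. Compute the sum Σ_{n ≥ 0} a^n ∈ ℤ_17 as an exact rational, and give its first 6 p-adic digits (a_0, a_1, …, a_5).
Σ a^n = 1/(1 − a) = 1/108087;  first 6 digits = (1, 0, 0, 12, 15, 16)

v_17(a) = 3 ≥ 1, so the series converges in ℤ_17 to 1/(1 − a) = 1/(1 − (-108086)) = 1/108087. Expand this rational in ℤ_17: compute digits iteratively via d_i = x_i mod 17, x_{i+1} = (x_i − d_i)/17. The first 6 digits are (1, 0, 0, 12, 15, 16).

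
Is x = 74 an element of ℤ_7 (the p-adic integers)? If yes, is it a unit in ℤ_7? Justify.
x ∈ ℤ_7^× (unit); v_7(x) = 0

ℤ_7 = {x ∈ ℚ_7 : v_7(x) ≥ 0} and ℤ_7^× = {x ∈ ℤ_7 : v_7(x) = 0}. Here v_7(74) = v_7(num) − v_7(den) = 0; compare against these criteria.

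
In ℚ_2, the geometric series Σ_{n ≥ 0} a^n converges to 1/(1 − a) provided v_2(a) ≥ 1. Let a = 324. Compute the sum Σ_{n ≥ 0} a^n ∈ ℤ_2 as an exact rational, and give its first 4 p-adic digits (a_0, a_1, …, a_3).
Σ a^n = 1/(1 − a) = -1/323;  first 4 digits = (1, 0, 1, 0)

v_2(a) = 2 ≥ 1, so the series converges in ℤ_2 to 1/(1 − a) = 1/(1 − 324) = -1/323. Expand this rational in ℤ_2: compute digits iteratively via d_i = x_i mod 2, x_{i+1} = (x_i − d_i)/2. The first 4 digits are (1, 0, 1, 0).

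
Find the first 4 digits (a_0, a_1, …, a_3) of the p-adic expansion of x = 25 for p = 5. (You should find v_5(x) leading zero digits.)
(a_0, …, a_3) = (0, 0, 1, 0)

v_5(25) = 2, so a_0 = ... = a_1 = 0. Factor out: x = 5^2 · u with u = 1 a unit in ℤ_5. Expand u iteratively via a_{v+i} = u_i mod 5, u_{i+1} = (u_i − a_{v+i})/5:
  u_0 = 1;  a_2 = 1;  u_1 = (u_0 − 1)/5 = 0
  u_1 = 0;  a_3 = 0;  u_2 = (u_1 − 0)/5 = 0
Digits: (0, 0, 1, 0).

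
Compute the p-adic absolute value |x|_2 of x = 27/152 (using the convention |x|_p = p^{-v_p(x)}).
|27/152|_2 = 8

Step 1 — compute v_2(x) by factoring powers of 2 out of the numerator and denominator: v_2(27/152) = -3. Step 2 — apply |x|_p = p^{-v_p(x)} = 2^{3} = 8.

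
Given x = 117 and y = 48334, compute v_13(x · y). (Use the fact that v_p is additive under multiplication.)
v_13(5655078) = 4

v_p(x) = 1 (factor: 117 = 13^1 · 9); v_p(y) = 3 (factor: 48334 = 13^3 · 22). Additivity: v_p(xy) = v_p(x) + v_p(y) = 1 + 3 = 4. (Direct check: xy = 5655078 = 13^4 · (198).)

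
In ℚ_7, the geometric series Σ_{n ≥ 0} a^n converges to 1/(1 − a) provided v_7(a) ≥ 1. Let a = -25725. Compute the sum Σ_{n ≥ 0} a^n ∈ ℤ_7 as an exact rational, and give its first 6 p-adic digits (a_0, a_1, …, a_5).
Σ a^n = 1/(1 − a) = 1/25726;  first 6 digits = (1, 0, 0, 2, 3, 5)

v_7(a) = 3 ≥ 1, so the series converges in ℤ_7 to 1/(1 − a) = 1/(1 − (-25725)) = 1/25726. Expand this rational in ℤ_7: compute digits iteratively via d_i = x_i mod 7, x_{i+1} = (x_i − d_i)/7. The first 6 digits are (1, 0, 0, 2, 3, 5).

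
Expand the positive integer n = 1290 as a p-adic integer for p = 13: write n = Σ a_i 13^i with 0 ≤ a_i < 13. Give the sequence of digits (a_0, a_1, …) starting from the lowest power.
(a_0, a_1, …) = (3, 8, 7)

Repeated division by 13 gives the digits low-to-high: 1290 = 3 + 8·13^1 + 7·13^2. Digit sequence: (3, 8, 7).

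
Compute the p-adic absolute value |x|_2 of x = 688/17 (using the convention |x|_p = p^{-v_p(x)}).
|688/17|_2 = 1/16

Step 1 — compute v_2(x) by factoring powers of 2 out of the numerator and denominator: v_2(688/17) = 4. Step 2 — apply |x|_p = p^{-v_p(x)} = 2^{-4} = 1/16.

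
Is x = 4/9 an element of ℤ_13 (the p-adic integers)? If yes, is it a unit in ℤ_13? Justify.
x ∈ ℤ_13^× (unit); v_13(x) = 0

ℤ_13 = {x ∈ ℚ_13 : v_13(x) ≥ 0} and ℤ_13^× = {x ∈ ℤ_13 : v_13(x) = 0}. Here v_13(4/9) = v_13(num) − v_13(den) = 0; compare against these criteria.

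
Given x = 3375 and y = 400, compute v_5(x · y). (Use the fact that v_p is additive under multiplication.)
v_5(1350000) = 5

v_p(x) = 3 (factor: 3375 = 5^3 · 27); v_p(y) = 2 (factor: 400 = 5^2 · 16). Additivity: v_p(xy) = v_p(x) + v_p(y) = 3 + 2 = 5. (Direct check: xy = 1350000 = 5^5 · (432).)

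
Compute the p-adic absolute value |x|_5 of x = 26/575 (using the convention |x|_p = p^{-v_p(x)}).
|26/575|_5 = 25

Step 1 — compute v_5(x) by factoring powers of 5 out of the numerator and denominator: v_5(26/575) = -2. Step 2 — apply |x|_p = p^{-v_p(x)} = 5^{2} = 25.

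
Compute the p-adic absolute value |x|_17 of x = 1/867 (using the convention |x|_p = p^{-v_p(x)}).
|1/867|_17 = 289

Step 1 — compute v_17(x) by factoring powers of 17 out of the numerator and denominator: v_17(1/867) = -2. Step 2 — apply |x|_p = p^{-v_p(x)} = 17^{2} = 289.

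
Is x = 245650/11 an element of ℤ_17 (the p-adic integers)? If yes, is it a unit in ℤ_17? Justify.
x ∈ ℤ_17 but not a unit; v_17(x) = 3 > 0

ℤ_17 = {x ∈ ℚ_17 : v_17(x) ≥ 0} and ℤ_17^× = {x ∈ ℤ_17 : v_17(x) = 0}. Here v_17(245650/11) = v_17(num) − v_17(den) = 3; compare against these criteria.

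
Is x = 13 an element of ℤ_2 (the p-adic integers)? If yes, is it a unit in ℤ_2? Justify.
x ∈ ℤ_2^× (unit); v_2(x) = 0

ℤ_2 = {x ∈ ℚ_2 : v_2(x) ≥ 0} and ℤ_2^× = {x ∈ ℤ_2 : v_2(x) = 0}. Here v_2(13) = v_2(num) − v_2(den) = 0; compare against these criteria.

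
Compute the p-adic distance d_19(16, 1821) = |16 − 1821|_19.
d_19(16, 1821) = 1/361

Step 1 — x − y = 16 − 1821 = -1805. Step 2 — v_19(-1805) = 2 (factor: -1805 = −(19^2 · 5); the sign does not affect v_p). Step 3 — |x − y|_19 = 19^{-2} = 1/361.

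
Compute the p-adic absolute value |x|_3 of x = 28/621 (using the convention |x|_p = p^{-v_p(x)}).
|28/621|_3 = 27

Step 1 — compute v_3(x) by factoring powers of 3 out of the numerator and denominator: v_3(28/621) = -3. Step 2 — apply |x|_p = p^{-v_p(x)} = 3^{3} = 27.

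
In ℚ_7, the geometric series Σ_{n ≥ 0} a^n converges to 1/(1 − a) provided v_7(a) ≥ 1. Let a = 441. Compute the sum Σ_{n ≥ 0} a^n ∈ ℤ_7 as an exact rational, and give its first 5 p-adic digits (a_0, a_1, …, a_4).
Σ a^n = 1/(1 − a) = -1/440;  first 5 digits = (1, 0, 2, 1, 4)

v_7(a) = 2 ≥ 1, so the series converges in ℤ_7 to 1/(1 − a) = 1/(1 − 441) = -1/440. Expand this rational in ℤ_7: compute digits iteratively via d_i = x_i mod 7, x_{i+1} = (x_i − d_i)/7. The first 5 digits are (1, 0, 2, 1, 4).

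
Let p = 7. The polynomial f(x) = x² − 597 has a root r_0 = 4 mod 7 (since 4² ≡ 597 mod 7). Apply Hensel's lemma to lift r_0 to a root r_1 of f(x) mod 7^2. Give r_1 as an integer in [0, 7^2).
r_1 = 46 (mod 49)

Hensel's recurrence: r_{i+1} = r_i − f(r_i)·(f′(r_i))^{-1} mod 7^{i+2}, with f′(x) = 2x. Iterate:
  r_0 = 4 (mod 7)
  r_1 = 46 (mod 49)
Final: r_1 = 46, and one checks f(r_1) ≡ 0 mod 7^2.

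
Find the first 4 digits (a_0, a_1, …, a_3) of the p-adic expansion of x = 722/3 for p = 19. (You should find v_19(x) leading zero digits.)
(a_0, …, a_3) = (0, 0, 7, 6)

v_19(722/3) = 2, so a_0 = ... = a_1 = 0. Factor out: x = 19^2 · u with u = 2/3 a unit in ℤ_19. Expand u iteratively via a_{v+i} = u_i mod 19, u_{i+1} = (u_i − a_{v+i})/19:
  u_0 = 2/3;  a_2 = 7;  u_1 = (u_0 − 7)/19 = -1/3
  u_1 = -1/3;  a_3 = 6;  u_2 = (u_1 − 6)/19 = -1/3
Digits: (0, 0, 7, 6).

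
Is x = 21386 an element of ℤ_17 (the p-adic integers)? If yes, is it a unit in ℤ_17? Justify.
x ∈ ℤ_17 but not a unit; v_17(x) = 2 > 0

ℤ_17 = {x ∈ ℚ_17 : v_17(x) ≥ 0} and ℤ_17^× = {x ∈ ℤ_17 : v_17(x) = 0}. Here v_17(21386) = v_17(num) − v_17(den) = 2; compare against these criteria.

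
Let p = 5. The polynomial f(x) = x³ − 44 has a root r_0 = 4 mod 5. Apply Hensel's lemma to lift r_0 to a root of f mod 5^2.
r_1 = 14 (mod 25)

Hensel: r_{i+1} = r_i − f(r_i)/f′(r_i) mod 5^{i+2}, where f′(x) = 3x². Iterate:
  r_0 = 4 (mod 5)
  r_1 = 14 (mod 25)
Final: r = 14 with f(r) ≡ 0 mod 5^2.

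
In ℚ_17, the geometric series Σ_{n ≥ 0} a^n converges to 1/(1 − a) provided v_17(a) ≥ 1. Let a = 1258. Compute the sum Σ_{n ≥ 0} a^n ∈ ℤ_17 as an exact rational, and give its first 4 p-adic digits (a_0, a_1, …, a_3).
Σ a^n = 1/(1 − a) = -1/1257;  first 4 digits = (1, 6, 6, 11)

v_17(a) = 1 ≥ 1, so the series converges in ℤ_17 to 1/(1 − a) = 1/(1 − 1258) = -1/1257. Expand this rational in ℤ_17: compute digits iteratively via d_i = x_i mod 17, x_{i+1} = (x_i − d_i)/17. The first 4 digits are (1, 6, 6, 11).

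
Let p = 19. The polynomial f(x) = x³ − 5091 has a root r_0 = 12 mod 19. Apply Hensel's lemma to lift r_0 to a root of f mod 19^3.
r_2 = 3888 (mod 6859)

Hensel: r_{i+1} = r_i − f(r_i)/f′(r_i) mod 19^{i+2}, where f′(x) = 3x². Iterate:
  r_0 = 12 (mod 19)
  r_1 = 278 (mod 361)
  r_2 = 3888 (mod 6859)
Final: r = 3888 with f(r) ≡ 0 mod 19^3.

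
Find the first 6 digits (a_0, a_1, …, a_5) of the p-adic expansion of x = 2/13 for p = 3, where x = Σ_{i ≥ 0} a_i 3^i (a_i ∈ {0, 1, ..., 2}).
(a_0, …, a_5) = (2, 1, 2, 1, 1, 2)

v_3(2/13) = 0 (numerator and denominator both coprime to 3), so x ∈ ℤ_3^×. Compute digits iteratively via a_i = x_i mod 3, x_{i+1} = (x_i − a_i)/3, with x_0 = x:
  x_0 = 2/13;  a_0 = 2;  x_1 = (x_0 − 2)/3 = -8/13
  x_1 = -8/13;  a_1 = 1;  x_2 = (x_1 − 1)/3 = -7/13
  x_2 = -7/13;  a_2 = 2;  x_3 = (x_2 − 2)/3 = -11/13
  x_3 = -11/13;  a_3 = 1;  x_4 = (x_3 − 1)/3 = -8/13
  x_4 = -8/13;  a_4 = 1;  x_5 = (x_4 − 1)/3 = -7/13
  x_5 = -7/13;  a_5 = 2;  x_6 = (x_5 − 2)/3 = -11/13
Digits: (2, 1, 2, 1, 1, 2).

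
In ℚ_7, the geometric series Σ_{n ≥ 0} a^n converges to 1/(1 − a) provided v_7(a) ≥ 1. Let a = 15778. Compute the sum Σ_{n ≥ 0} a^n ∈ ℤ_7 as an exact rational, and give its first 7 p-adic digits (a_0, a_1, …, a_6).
Σ a^n = 1/(1 − a) = -1/15777;  first 7 digits = (1, 0, 0, 4, 6, 0, 2)

v_7(a) = 3 ≥ 1, so the series converges in ℤ_7 to 1/(1 − a) = 1/(1 − 15778) = -1/15777. Expand this rational in ℤ_7: compute digits iteratively via d_i = x_i mod 7, x_{i+1} = (x_i − d_i)/7. The first 7 digits are (1, 0, 0, 4, 6, 0, 2).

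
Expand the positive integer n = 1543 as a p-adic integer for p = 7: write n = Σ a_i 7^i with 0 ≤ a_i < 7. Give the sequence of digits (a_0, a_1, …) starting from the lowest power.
(a_0, a_1, …) = (3, 3, 3, 4)

Repeated division by 7 gives the digits low-to-high: 1543 = 3 + 3·7^1 + 3·7^2 + 4·7^3. Digit sequence: (3, 3, 3, 4).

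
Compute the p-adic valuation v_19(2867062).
v_19(2867062) = 4

v_19(n) is the largest exponent k such that 19^k divides n. Factor out: 2867062 = 19^4 · 22. (Sign doesn't affect v_p.) So v_19(2867062) = 4.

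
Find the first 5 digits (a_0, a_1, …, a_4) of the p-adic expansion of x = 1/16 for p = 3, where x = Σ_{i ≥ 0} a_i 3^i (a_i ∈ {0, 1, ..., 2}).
(a_0, …, a_4) = (1, 1, 2, 2, 0)

v_3(1/16) = 0 (numerator and denominator both coprime to 3), so x ∈ ℤ_3^×. Compute digits iteratively via a_i = x_i mod 3, x_{i+1} = (x_i − a_i)/3, with x_0 = x:
  x_0 = 1/16;  a_0 = 1;  x_1 = (x_0 − 1)/3 = -5/16
  x_1 = -5/16;  a_1 = 1;  x_2 = (x_1 − 1)/3 = -7/16
  x_2 = -7/16;  a_2 = 2;  x_3 = (x_2 − 2)/3 = -13/16
  x_3 = -13/16;  a_3 = 2;  x_4 = (x_3 − 2)/3 = -15/16
  x_4 = -15/16;  a_4 = 0;  x_5 = (x_4 − 0)/3 = -5/16
Digits: (1, 1, 2, 2, 0).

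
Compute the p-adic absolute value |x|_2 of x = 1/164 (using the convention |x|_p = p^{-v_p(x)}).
|1/164|_2 = 4

Step 1 — compute v_2(x) by factoring powers of 2 out of the numerator and denominator: v_2(1/164) = -2. Step 2 — apply |x|_p = p^{-v_p(x)} = 2^{2} = 4.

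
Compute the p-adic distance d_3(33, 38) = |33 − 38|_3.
d_3(33, 38) = 1

Step 1 — x − y = 33 − 38 = -5. Step 2 — v_3(-5) = 0 (factor: -5 = −(3^0 · 5); the sign does not affect v_p). Step 3 — |x − y|_3 = 3^{0} = 1.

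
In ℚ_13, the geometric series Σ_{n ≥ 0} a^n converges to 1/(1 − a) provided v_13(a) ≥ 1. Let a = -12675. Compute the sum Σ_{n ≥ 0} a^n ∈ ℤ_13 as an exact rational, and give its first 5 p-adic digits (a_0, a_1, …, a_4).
Σ a^n = 1/(1 − a) = 1/12676;  first 5 digits = (1, 0, 3, 7, 8)

v_13(a) = 2 ≥ 1, so the series converges in ℤ_13 to 1/(1 − a) = 1/(1 − (-12675)) = 1/12676. Expand this rational in ℤ_13: compute digits iteratively via d_i = x_i mod 13, x_{i+1} = (x_i − d_i)/13. The first 5 digits are (1, 0, 3, 7, 8).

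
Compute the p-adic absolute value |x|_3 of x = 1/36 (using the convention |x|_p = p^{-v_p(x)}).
|1/36|_3 = 9

Step 1 — compute v_3(x) by factoring powers of 3 out of the numerator and denominator: v_3(1/36) = -2. Step 2 — apply |x|_p = p^{-v_p(x)} = 3^{2} = 9.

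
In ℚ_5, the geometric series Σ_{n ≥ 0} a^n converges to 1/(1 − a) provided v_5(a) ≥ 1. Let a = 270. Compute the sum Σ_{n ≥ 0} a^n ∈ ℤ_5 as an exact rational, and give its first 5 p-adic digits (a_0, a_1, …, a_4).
Σ a^n = 1/(1 − a) = -1/269;  first 5 digits = (1, 4, 1, 4, 0)

v_5(a) = 1 ≥ 1, so the series converges in ℤ_5 to 1/(1 − a) = 1/(1 − 270) = -1/269. Expand this rational in ℤ_5: compute digits iteratively via d_i = x_i mod 5, x_{i+1} = (x_i − d_i)/5. The first 5 digits are (1, 4, 1, 4, 0).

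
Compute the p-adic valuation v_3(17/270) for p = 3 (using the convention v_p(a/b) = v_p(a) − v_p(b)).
v_3(17/270) = -3

Factor powers of 3 from the numerator and denominator of the reduced fraction: 17 = 3^0 · 17 and 270 = 3^3 · 10. Apply v_p(a/b) = v_p(a) − v_p(b): v_3(17/270) = 0 − 3 = -3.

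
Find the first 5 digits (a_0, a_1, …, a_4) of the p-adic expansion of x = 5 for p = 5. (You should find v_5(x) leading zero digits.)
(a_0, …, a_4) = (0, 1, 0, 0, 0)

v_5(5) = 1, so a_0 = ... = a_0 = 0. Factor out: x = 5^1 · u with u = 1 a unit in ℤ_5. Expand u iteratively via a_{v+i} = u_i mod 5, u_{i+1} = (u_i − a_{v+i})/5:
  u_0 = 1;  a_1 = 1;  u_1 = (u_0 − 1)/5 = 0
  u_1 = 0;  a_2 = 0;  u_2 = (u_1 − 0)/5 = 0
  u_2 = 0;  a_3 = 0;  u_3 = (u_2 − 0)/5 = 0
  u_3 = 0;  a_4 = 0;  u_4 = (u_3 − 0)/5 = 0
Digits: (0, 1, 0, 0, 0).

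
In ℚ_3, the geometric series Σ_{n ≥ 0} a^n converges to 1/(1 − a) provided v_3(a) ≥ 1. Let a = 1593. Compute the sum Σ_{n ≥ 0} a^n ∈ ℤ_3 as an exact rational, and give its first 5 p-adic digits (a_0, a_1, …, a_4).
Σ a^n = 1/(1 − a) = -1/1592;  first 5 digits = (1, 0, 0, 2, 1)

v_3(a) = 3 ≥ 1, so the series converges in ℤ_3 to 1/(1 − a) = 1/(1 − 1593) = -1/1592. Expand this rational in ℤ_3: compute digits iteratively via d_i = x_i mod 3, x_{i+1} = (x_i − d_i)/3. The first 5 digits are (1, 0, 0, 2, 1).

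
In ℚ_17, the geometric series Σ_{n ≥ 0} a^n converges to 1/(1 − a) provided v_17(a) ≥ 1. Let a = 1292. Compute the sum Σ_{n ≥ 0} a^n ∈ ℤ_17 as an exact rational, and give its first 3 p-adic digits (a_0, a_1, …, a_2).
Σ a^n = 1/(1 − a) = -1/1291;  first 3 digits = (1, 8, 0)

v_17(a) = 1 ≥ 1, so the series converges in ℤ_17 to 1/(1 − a) = 1/(1 − 1292) = -1/1291. Expand this rational in ℤ_17: compute digits iteratively via d_i = x_i mod 17, x_{i+1} = (x_i − d_i)/17. The first 3 digits are (1, 8, 0).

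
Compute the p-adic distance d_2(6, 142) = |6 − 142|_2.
d_2(6, 142) = 1/8

Step 1 — x − y = 6 − 142 = -136. Step 2 — v_2(-136) = 3 (factor: -136 = −(2^3 · 17); the sign does not affect v_p). Step 3 — |x − y|_2 = 2^{-3} = 1/8.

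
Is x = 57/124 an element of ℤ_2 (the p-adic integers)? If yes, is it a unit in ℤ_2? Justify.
x ∉ ℤ_2 (v_2(x) = -2 < 0)

ℤ_2 = {x ∈ ℚ_2 : v_2(x) ≥ 0} and ℤ_2^× = {x ∈ ℤ_2 : v_2(x) = 0}. Here v_2(57/124) = v_2(num) − v_2(den) = -2; compare against these criteria.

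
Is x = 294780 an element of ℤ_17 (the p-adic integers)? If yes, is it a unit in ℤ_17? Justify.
x ∈ ℤ_17 but not a unit; v_17(x) = 3 > 0

ℤ_17 = {x ∈ ℚ_17 : v_17(x) ≥ 0} and ℤ_17^× = {x ∈ ℤ_17 : v_17(x) = 0}. Here v_17(294780) = v_17(num) − v_17(den) = 3; compare against these criteria.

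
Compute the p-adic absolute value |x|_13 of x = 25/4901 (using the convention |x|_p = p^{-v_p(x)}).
|25/4901|_13 = 169

Step 1 — compute v_13(x) by factoring powers of 13 out of the numerator and denominator: v_13(25/4901) = -2. Step 2 — apply |x|_p = p^{-v_p(x)} = 13^{2} = 169.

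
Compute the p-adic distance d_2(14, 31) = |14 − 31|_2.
d_2(14, 31) = 1

Step 1 — x − y = 14 − 31 = -17. Step 2 — v_2(-17) = 0 (factor: -17 = −(2^0 · 17); the sign does not affect v_p). Step 3 — |x − y|_2 = 2^{0} = 1.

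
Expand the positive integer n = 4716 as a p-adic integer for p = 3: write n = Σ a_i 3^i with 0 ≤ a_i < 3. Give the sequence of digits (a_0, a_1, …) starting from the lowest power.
(a_0, a_1, …) = (0, 0, 2, 0, 1, 1, 0, 2)

Repeated division by 3 gives the digits low-to-high: 4716 = 2·3^2 + 1·3^4 + 1·3^5 + 2·3^7. Digit sequence: (0, 0, 2, 0, 1, 1, 0, 2).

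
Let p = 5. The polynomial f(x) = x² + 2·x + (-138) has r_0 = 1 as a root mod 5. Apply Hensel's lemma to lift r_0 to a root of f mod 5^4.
r_3 = 416 (mod 625)

Hensel: r_{i+1} = r_i − f(r_i)·(f′(r_i))^{-1} mod 5^{i+2}, f′(x) = 2x + 2. Iterate:
  r_0 = 1 (mod 5)
  r_1 = 16 (mod 25)
  r_2 = 41 (mod 125)
  r_3 = 416 (mod 625)
Final: r = 416 satisfies f(r) ≡ 0 mod 5^4.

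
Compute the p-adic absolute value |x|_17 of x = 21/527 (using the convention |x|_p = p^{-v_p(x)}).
|21/527|_17 = 17

Step 1 — compute v_17(x) by factoring powers of 17 out of the numerator and denominator: v_17(21/527) = -1. Step 2 — apply |x|_p = p^{-v_p(x)} = 17^{1} = 17.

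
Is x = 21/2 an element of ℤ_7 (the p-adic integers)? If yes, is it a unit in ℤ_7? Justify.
x ∈ ℤ_7 but not a unit; v_7(x) = 1 > 0

ℤ_7 = {x ∈ ℚ_7 : v_7(x) ≥ 0} and ℤ_7^× = {x ∈ ℤ_7 : v_7(x) = 0}. Here v_7(21/2) = v_7(num) − v_7(den) = 1; compare against these criteria.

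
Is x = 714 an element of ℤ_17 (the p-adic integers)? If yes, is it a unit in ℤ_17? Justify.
x ∈ ℤ_17 but not a unit; v_17(x) = 1 > 0

ℤ_17 = {x ∈ ℚ_17 : v_17(x) ≥ 0} and ℤ_17^× = {x ∈ ℤ_17 : v_17(x) = 0}. Here v_17(714) = v_17(num) − v_17(den) = 1; compare against these criteria.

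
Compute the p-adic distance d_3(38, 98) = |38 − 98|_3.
d_3(38, 98) = 1/3

Step 1 — x − y = 38 − 98 = -60. Step 2 — v_3(-60) = 1 (factor: -60 = −(3^1 · 20); the sign does not affect v_p). Step 3 — |x − y|_3 = 3^{-1} = 1/3.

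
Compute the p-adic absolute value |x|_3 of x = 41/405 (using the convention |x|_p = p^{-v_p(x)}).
|41/405|_3 = 81

Step 1 — compute v_3(x) by factoring powers of 3 out of the numerator and denominator: v_3(41/405) = -4. Step 2 — apply |x|_p = p^{-v_p(x)} = 3^{4} = 81.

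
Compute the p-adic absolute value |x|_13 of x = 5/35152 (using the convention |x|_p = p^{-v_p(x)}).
|5/35152|_13 = 2197

Step 1 — compute v_13(x) by factoring powers of 13 out of the numerator and denominator: v_13(5/35152) = -3. Step 2 — apply |x|_p = p^{-v_p(x)} = 13^{3} = 2197.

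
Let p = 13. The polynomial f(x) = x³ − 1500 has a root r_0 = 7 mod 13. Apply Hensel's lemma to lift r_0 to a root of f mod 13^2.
r_1 = 85 (mod 169)

Hensel: r_{i+1} = r_i − f(r_i)/f′(r_i) mod 13^{i+2}, where f′(x) = 3x². Iterate:
  r_0 = 7 (mod 13)
  r_1 = 85 (mod 169)
Final: r = 85 with f(r) ≡ 0 mod 13^2.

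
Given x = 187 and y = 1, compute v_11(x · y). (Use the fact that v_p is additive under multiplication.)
v_11(187) = 1

v_p(x) = 1 (factor: 187 = 11^1 · 17); v_p(y) = 0 (factor: 1 = 11^0 · 1). Additivity: v_p(xy) = v_p(x) + v_p(y) = 1 + 0 = 1. (Direct check: xy = 187 = 11^1 · (17).)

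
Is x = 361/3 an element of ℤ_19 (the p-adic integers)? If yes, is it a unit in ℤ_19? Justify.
x ∈ ℤ_19 but not a unit; v_19(x) = 2 > 0

ℤ_19 = {x ∈ ℚ_19 : v_19(x) ≥ 0} and ℤ_19^× = {x ∈ ℤ_19 : v_19(x) = 0}. Here v_19(361/3) = v_19(num) − v_19(den) = 2; compare against these criteria.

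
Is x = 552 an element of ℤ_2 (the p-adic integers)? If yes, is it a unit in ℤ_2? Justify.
x ∈ ℤ_2 but not a unit; v_2(x) = 3 > 0

ℤ_2 = {x ∈ ℚ_2 : v_2(x) ≥ 0} and ℤ_2^× = {x ∈ ℤ_2 : v_2(x) = 0}. Here v_2(552) = v_2(num) − v_2(den) = 3; compare against these criteria.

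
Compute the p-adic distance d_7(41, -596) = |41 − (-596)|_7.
d_7(41, -596) = 1/49

Step 1 — x − y = 41 − (-596) = 637. Step 2 — v_7(637) = 2 (factor: 637 = (7^2 · 13); the sign does not affect v_p). Step 3 — |x − y|_7 = 7^{-2} = 1/49.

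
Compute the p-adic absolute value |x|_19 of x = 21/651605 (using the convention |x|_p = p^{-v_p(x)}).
|21/651605|_19 = 130321

Step 1 — compute v_19(x) by factoring powers of 19 out of the numerator and denominator: v_19(21/651605) = -4. Step 2 — apply |x|_p = p^{-v_p(x)} = 19^{4} = 130321.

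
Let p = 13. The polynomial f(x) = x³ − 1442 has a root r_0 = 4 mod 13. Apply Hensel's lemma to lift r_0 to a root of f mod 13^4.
r_3 = 4645 (mod 28561)

Hensel: r_{i+1} = r_i − f(r_i)/f′(r_i) mod 13^{i+2}, where f′(x) = 3x². Iterate:
  r_0 = 4 (mod 13)
  r_1 = 82 (mod 169)
  r_2 = 251 (mod 2197)
  r_3 = 4645 (mod 28561)
Final: r = 4645 with f(r) ≡ 0 mod 13^4.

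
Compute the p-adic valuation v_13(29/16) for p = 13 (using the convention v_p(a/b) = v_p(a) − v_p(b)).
v_13(29/16) = 0

Factor powers of 13 from the numerator and denominator of the reduced fraction: 29 = 13^0 · 29 and 16 = 13^0 · 16. Apply v_p(a/b) = v_p(a) − v_p(b): v_13(29/16) = 0 − 0 = 0.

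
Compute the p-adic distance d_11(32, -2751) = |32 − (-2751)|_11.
d_11(32, -2751) = 1/121

Step 1 — x − y = 32 − (-2751) = 2783. Step 2 — v_11(2783) = 2 (factor: 2783 = (11^2 · 23); the sign does not affect v_p). Step 3 — |x − y|_11 = 11^{-2} = 1/121.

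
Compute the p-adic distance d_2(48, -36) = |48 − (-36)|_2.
d_2(48, -36) = 1/4

Step 1 — x − y = 48 − (-36) = 84. Step 2 — v_2(84) = 2 (factor: 84 = (2^2 · 21); the sign does not affect v_p). Step 3 — |x − y|_2 = 2^{-2} = 1/4.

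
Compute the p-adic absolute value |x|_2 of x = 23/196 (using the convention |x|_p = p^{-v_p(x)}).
|23/196|_2 = 4

Step 1 — compute v_2(x) by factoring powers of 2 out of the numerator and denominator: v_2(23/196) = -2. Step 2 — apply |x|_p = p^{-v_p(x)} = 2^{2} = 4.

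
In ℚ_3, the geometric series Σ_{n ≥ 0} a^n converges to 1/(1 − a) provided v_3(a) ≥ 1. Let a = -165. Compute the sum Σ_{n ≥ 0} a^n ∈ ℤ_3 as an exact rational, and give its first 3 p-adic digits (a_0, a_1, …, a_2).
Σ a^n = 1/(1 − a) = 1/166;  first 3 digits = (1, 2, 0)

v_3(a) = 1 ≥ 1, so the series converges in ℤ_3 to 1/(1 − a) = 1/(1 − (-165)) = 1/166. Expand this rational in ℤ_3: compute digits iteratively via d_i = x_i mod 3, x_{i+1} = (x_i − d_i)/3. The first 3 digits are (1, 2, 0).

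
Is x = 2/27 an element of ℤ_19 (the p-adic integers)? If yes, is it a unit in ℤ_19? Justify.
x ∈ ℤ_19^× (unit); v_19(x) = 0

ℤ_19 = {x ∈ ℚ_19 : v_19(x) ≥ 0} and ℤ_19^× = {x ∈ ℤ_19 : v_19(x) = 0}. Here v_19(2/27) = v_19(num) − v_19(den) = 0; compare against these criteria.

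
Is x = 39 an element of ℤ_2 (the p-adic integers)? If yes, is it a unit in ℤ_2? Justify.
x ∈ ℤ_2^× (unit); v_2(x) = 0

ℤ_2 = {x ∈ ℚ_2 : v_2(x) ≥ 0} and ℤ_2^× = {x ∈ ℤ_2 : v_2(x) = 0}. Here v_2(39) = v_2(num) − v_2(den) = 0; compare against these criteria.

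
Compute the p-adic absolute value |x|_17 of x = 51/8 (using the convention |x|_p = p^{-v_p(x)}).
|51/8|_17 = 1/17

Step 1 — compute v_17(x) by factoring powers of 17 out of the numerator and denominator: v_17(51/8) = 1. Step 2 — apply |x|_p = p^{-v_p(x)} = 17^{-1} = 1/17.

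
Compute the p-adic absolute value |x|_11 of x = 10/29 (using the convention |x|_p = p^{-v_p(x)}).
|10/29|_11 = 1

Step 1 — compute v_11(x) by factoring powers of 11 out of the numerator and denominator: v_11(10/29) = 0. Step 2 — apply |x|_p = p^{-v_p(x)} = 11^{0} = 1.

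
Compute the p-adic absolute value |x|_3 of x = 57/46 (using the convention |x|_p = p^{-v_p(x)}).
|57/46|_3 = 1/3

Step 1 — compute v_3(x) by factoring powers of 3 out of the numerator and denominator: v_3(57/46) = 1. Step 2 — apply |x|_p = p^{-v_p(x)} = 3^{-1} = 1/3.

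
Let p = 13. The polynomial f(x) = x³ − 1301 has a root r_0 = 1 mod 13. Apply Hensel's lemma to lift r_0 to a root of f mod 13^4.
r_3 = 378 (mod 28561)

Hensel: r_{i+1} = r_i − f(r_i)/f′(r_i) mod 13^{i+2}, where f′(x) = 3x². Iterate:
  r_0 = 1 (mod 13)
  r_1 = 40 (mod 169)
  r_2 = 378 (mod 2197)
  r_3 = 378 (mod 28561)
Final: r = 378 with f(r) ≡ 0 mod 13^4.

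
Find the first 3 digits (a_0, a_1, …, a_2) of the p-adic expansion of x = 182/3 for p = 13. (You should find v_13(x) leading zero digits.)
(a_0, …, a_2) = (0, 9, 4)

v_13(182/3) = 1, so a_0 = ... = a_0 = 0. Factor out: x = 13^1 · u with u = 14/3 a unit in ℤ_13. Expand u iteratively via a_{v+i} = u_i mod 13, u_{i+1} = (u_i − a_{v+i})/13:
  u_0 = 14/3;  a_1 = 9;  u_1 = (u_0 − 9)/13 = -1/3
  u_1 = -1/3;  a_2 = 4;  u_2 = (u_1 − 4)/13 = -1/3
Digits: (0, 9, 4).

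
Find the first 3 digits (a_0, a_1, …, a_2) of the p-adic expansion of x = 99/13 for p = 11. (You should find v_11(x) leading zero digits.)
(a_0, …, a_2) = (0, 10, 0)

v_11(99/13) = 1, so a_0 = ... = a_0 = 0. Factor out: x = 11^1 · u with u = 9/13 a unit in ℤ_11. Expand u iteratively via a_{v+i} = u_i mod 11, u_{i+1} = (u_i − a_{v+i})/11:
  u_0 = 9/13;  a_1 = 10;  u_1 = (u_0 − 10)/11 = -11/13
  u_1 = -11/13;  a_2 = 0;  u_2 = (u_1 − 0)/11 = -1/13
Digits: (0, 10, 0).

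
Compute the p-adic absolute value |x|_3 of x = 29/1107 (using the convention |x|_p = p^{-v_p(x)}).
|29/1107|_3 = 27

Step 1 — compute v_3(x) by factoring powers of 3 out of the numerator and denominator: v_3(29/1107) = -3. Step 2 — apply |x|_p = p^{-v_p(x)} = 3^{3} = 27.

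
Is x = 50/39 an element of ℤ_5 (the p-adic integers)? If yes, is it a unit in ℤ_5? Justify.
x ∈ ℤ_5 but not a unit; v_5(x) = 2 > 0

ℤ_5 = {x ∈ ℚ_5 : v_5(x) ≥ 0} and ℤ_5^× = {x ∈ ℤ_5 : v_5(x) = 0}. Here v_5(50/39) = v_5(num) − v_5(den) = 2; compare against these criteria.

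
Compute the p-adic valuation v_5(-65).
v_5(-65) = 1

v_5(n) is the largest exponent k such that 5^k divides n. Factor out: -65 = -5^1 · 13. (Sign doesn't affect v_p.) So v_5(-65) = 1.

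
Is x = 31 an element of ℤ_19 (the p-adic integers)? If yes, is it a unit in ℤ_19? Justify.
x ∈ ℤ_19^× (unit); v_19(x) = 0

ℤ_19 = {x ∈ ℚ_19 : v_19(x) ≥ 0} and ℤ_19^× = {x ∈ ℤ_19 : v_19(x) = 0}. Here v_19(31) = v_19(num) − v_19(den) = 0; compare against these criteria.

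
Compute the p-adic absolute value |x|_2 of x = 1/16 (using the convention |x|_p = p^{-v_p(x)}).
|1/16|_2 = 16

Step 1 — compute v_2(x) by factoring powers of 2 out of the numerator and denominator: v_2(1/16) = -4. Step 2 — apply |x|_p = p^{-v_p(x)} = 2^{4} = 16.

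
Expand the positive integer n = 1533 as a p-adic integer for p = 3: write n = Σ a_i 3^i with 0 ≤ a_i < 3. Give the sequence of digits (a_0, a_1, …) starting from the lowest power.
(a_0, a_1, …) = (0, 1, 2, 2, 0, 0, 2)

Repeated division by 3 gives the digits low-to-high: 1533 = 1·3^1 + 2·3^2 + 2·3^3 + 2·3^6. Digit sequence: (0, 1, 2, 2, 0, 0, 2).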